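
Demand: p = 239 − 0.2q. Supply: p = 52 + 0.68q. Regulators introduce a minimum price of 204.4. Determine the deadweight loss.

Competitive equilibrium: 239 − 0.2q = 52 + 0.68q → q* = 212.5, p* = 196.5.
At the floor p = 204.4, quantity demanded = (239 − 204.4)/0.2 = 173.
Sellers' marginal cost at q' = 173: 52 + 0.68·173 = 169.64.
Δq = 212.5 − 173 = 39.5; wedge = 204.4 − 169.64 = 34.76.
Deadweight loss = ½ × 39.5 × 34.76 = 686.51.

686.51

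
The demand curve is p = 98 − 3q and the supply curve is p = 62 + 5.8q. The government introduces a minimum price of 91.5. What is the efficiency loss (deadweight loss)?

16.29

Competitive equilibrium: 98 − 3q = 62 + 5.8q → q* = 4.0909, p* = 85.7273.
At the floor p = 91.5, quantity demanded = (98 − 91.5)/3 = 2.1667.
Sellers' marginal cost at q' = 2.1667: 62 + 5.8·2.1667 = 74.5669.
Δq = 4.0909 − 2.1667 = 1.9242; wedge = 91.5 − 74.5669 = 16.9331.
The triangle = ½ × 1.9242 × 16.9331 = 16.29.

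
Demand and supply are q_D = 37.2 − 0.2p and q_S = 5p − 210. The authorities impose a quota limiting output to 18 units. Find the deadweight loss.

In inverse form: demand p = 186 − 5q, supply p = 42 + 0.2q.
Competitive equilibrium: 186 − 5q = 42 + 0.2q → q* = 27.6923, p* = 47.5385.
At q = 18: demand price = 186 − 5·18 = 96; supply price = 42 + 0.2·18 = 45.6.
Δq = 27.6923 − 18 = 9.6923; wedge = 96 − 45.6 = 50.4.
Deadweight loss = ½ × 9.6923 × 50.4 = 244.25.

244.25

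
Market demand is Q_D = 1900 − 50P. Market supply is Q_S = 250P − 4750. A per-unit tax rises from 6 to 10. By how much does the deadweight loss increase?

In inverse form: demand P = 38 − 0.02Q, supply P = 19 + 0.004Q.
Competitive equilibrium: 38 − 0.02Q = 19 + 0.004Q → Q* = 791.6667, P* = 22.1667.
For a per-unit tax t: ΔQ = t/0.024, so DWL = ½·t·(t/0.024) = t²/0.048.
At t = 6: DWL = 750. At t = 10: DWL = 2083.333.
Increase = 2083.333 − 750 = 1333.33.

1333.33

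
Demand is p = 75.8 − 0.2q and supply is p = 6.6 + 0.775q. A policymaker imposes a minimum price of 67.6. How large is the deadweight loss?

Competitive equilibrium: 75.8 − 0.2q = 6.6 + 0.775q → q* = 70.9744, p* = 61.6051.
At the floor p = 67.6, quantity demanded = (75.8 − 67.6)/0.2 = 41.
Sellers' marginal cost at q' = 41: 6.6 + 0.775·41 = 38.375.
Δq = 70.9744 − 41 = 29.9744; wedge = 67.6 − 38.375 = 29.225.
DWL = ½ × 29.9744 × 29.225 = 438.

438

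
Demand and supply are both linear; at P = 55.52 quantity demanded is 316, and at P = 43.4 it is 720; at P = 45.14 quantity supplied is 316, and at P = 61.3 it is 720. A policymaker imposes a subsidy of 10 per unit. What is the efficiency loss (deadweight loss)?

714.29

Demand slope = (43.4 − 55.52)/(720 − 316) = −0.03, so P = 65 − 0.03Q.
Supply slope = (61.3 − 45.14)/(720 − 316) = 0.04, so P = 32.5 + 0.04Q.
Competitive equilibrium: 65 − 0.03Q = 32.5 + 0.04Q → Q* = 464.2857, P* = 51.0714.
The subsidy lowers effective supply by 10: P = 22.5 + 0.04Q.
New quantity: 65 − 0.03Q = 22.5 + 0.04Q → Q' = 607.1429.
Overproduction ΔQ = 607.1429 − 464.2857 = 142.8572; wedge = subsidy = 10.
Deadweight loss = ½ × 142.8572 × 10 = 714.29.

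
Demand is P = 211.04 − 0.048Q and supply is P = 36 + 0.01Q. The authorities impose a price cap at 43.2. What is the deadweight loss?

153134.12

Competitive equilibrium: 211.04 − 0.048Q = 36 + 0.01Q → Q* = 3017.931, P* = 66.1793.
At the ceiling P = 43.2, quantity supplied = (43.2 − 36)/0.01 = 720.
Willingness to pay at Q' = 720: 211.04 − 0.048·720 = 176.48.
ΔQ = 3017.931 − 720 = 2297.931; wedge = 176.48 − 43.2 = 133.28.
Deadweight loss = ½ × 2297.931 × 133.28 = 153134.12.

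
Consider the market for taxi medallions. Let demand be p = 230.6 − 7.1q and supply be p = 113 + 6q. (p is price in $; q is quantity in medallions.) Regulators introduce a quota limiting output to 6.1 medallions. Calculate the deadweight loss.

Competitive equilibrium: 230.6 − 7.1q = 113 + 6q → q* = 8.9771, p* = 166.8626.
At q = 6.1: demand price = 230.6 − 7.1·6.1 = 187.29; supply price = 113 + 6·6.1 = 149.6.
Δq = 8.9771 − 6.1 = 2.8771; wedge = 187.29 − 149.6 = 37.69.
DWL = ½ × 2.8771 × 37.69 = $54.22.

$54.22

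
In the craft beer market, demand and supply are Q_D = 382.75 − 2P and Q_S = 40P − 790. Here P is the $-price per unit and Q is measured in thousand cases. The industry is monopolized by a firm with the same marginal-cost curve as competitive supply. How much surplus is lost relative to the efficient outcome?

In inverse form: demand P = 191.375 − 0.5Q, supply P = 19.75 + 0.025Q.
Competitive equilibrium: 191.375 − 0.5Q = 19.75 + 0.025Q → Q* = 326.9048, P* = 27.9226.
Marginal revenue: MR = 191.375 − Q. Set MR = MC: 191.375 − Q = 19.75 + 0.025Q → Q_m = 167.439.
Price P_m = 191.375 − 0.5·167.439 = 107.6555; MC(Q_m) = 19.75 + 0.025·167.439 = 23.936.
Competitive Q* = 326.9048, so ΔQ = 159.4658; wedge = 107.6555 − 23.936 = 83.7195.
The triangle = ½ × 159.4658 × 83.7195 = $6675.20 thousand.

$6675.20 thousand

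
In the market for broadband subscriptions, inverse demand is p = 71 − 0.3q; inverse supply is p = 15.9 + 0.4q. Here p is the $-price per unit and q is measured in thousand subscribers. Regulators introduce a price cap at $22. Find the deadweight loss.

$1409.70 thousand

Competitive equilibrium: 71 − 0.3q = 15.9 + 0.4q → q* = 78.7143, p* = 47.3857.
At the ceiling p = 22, quantity supplied = (22 − 15.9)/0.4 = 15.25.
Willingness to pay at q' = 15.25: 71 − 0.3·15.25 = 66.425.
Δq = 78.7143 − 15.25 = 63.4643; wedge = 66.425 − 22 = 44.425.
The triangle = ½ × 63.4643 × 44.425 = $1409.70 thousand.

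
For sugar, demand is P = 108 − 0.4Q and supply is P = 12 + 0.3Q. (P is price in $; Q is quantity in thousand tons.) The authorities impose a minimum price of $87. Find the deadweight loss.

$2507.54 thousand

Competitive equilibrium: 108 − 0.4Q = 12 + 0.3Q → Q* = 137.14286, P* = 53.14286.
At the floor P = 87, quantity demanded = (108 − 87)/0.4 = 52.5.
Sellers' marginal cost at Q' = 52.5: 12 + 0.3·52.5 = 27.75.
ΔQ = 137.14286 − 52.5 = 84.64286; wedge = 87 − 27.75 = 59.25.
The triangle = ½ × 84.64286 × 59.25 = $2507.54 thousand.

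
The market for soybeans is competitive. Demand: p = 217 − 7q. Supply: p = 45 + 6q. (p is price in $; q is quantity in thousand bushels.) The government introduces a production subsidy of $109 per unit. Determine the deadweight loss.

Competitive equilibrium: 217 − 7q = 45 + 6q → q* = 13.2308, p* = 124.3846.
The subsidy lowers effective supply by 109: p = 6q − 64.
New quantity: 217 − 7q = 6q − 64 → q' = 21.6154.
Overproduction Δq = 21.6154 − 13.2308 = 8.3846; wedge = subsidy = 109.
Welfare loss = ½ × 8.3846 × 109 = $456.96 thousand.

$456.96 thousand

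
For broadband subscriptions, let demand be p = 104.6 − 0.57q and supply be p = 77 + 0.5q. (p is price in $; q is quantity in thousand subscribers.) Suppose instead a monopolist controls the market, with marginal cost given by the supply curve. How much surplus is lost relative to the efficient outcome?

Competitive equilibrium: 104.6 − 0.57q = 77 + 0.5q → q* = 25.7944, p* = 89.8972.
Marginal revenue: MR = 104.6 − 1.14q. Set MR = MC: 104.6 − 1.14q = 77 + 0.5q → q_m = 16.8293.
Price p_m = 104.6 − 0.57·16.8293 = 95.0073; MC(q_m) = 77 + 0.5·16.8293 = 85.4147.
Competitive q* = 25.7944, so Δq = 8.9651; wedge = 95.0073 − 85.4147 = 9.5926.
The triangle = ½ × 8.9651 × 9.5926 = $43 thousand.

$43 thousand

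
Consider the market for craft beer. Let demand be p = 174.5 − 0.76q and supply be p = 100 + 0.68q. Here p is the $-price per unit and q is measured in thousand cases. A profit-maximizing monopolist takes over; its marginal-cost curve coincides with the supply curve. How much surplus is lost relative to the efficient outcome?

Competitive equilibrium: 174.5 − 0.76q = 100 + 0.68q → q* = 51.7361, p* = 135.1806.
Marginal revenue: MR = 174.5 − 1.52q. Set MR = MC: 174.5 − 1.52q = 100 + 0.68q → q_m = 33.8636.
Price p_m = 174.5 − 0.76·33.8636 = 148.7637; MC(q_m) = 100 + 0.68·33.8636 = 123.0272.
Competitive q* = 51.7361, so Δq = 17.8725; wedge = 148.7637 − 123.0272 = 25.7365.
The triangle = ½ × 17.8725 × 25.7365 = $229.99 thousand.

$229.99 thousand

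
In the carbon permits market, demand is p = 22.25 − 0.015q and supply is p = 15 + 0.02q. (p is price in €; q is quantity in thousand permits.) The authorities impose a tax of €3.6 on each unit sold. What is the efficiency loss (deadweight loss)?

€185.14 thousand

Competitive equilibrium: 22.25 − 0.015q = 15 + 0.02q → q* = 207.1429, p* = 19.1429.
With the tax, the buyer price exceeds the seller price by 3.6: (22.25 − 0.015q) − (15 + 0.02q) = 3.6 → q' = 104.2857.
Δq = 207.1429 − 104.2857 = 102.8572; the wedge equals the tax, 3.6.
Welfare loss = ½ × 102.8572 × 3.6 = €185.14 thousand.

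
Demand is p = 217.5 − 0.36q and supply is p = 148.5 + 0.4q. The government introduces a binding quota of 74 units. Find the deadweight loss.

Competitive equilibrium: 217.5 − 0.36q = 148.5 + 0.4q → q* = 90.7895, p* = 184.8158.
At q = 74: demand price = 217.5 − 0.36·74 = 190.86; supply price = 148.5 + 0.4·74 = 178.1.
Δq = 90.7895 − 74 = 16.7895; wedge = 190.86 − 178.1 = 12.76.
Deadweight loss = ½ × 16.7895 × 12.76 = 107.12.

107.12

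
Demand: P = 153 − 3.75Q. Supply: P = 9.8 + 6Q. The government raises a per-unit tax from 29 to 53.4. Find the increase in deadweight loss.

Competitive equilibrium: 153 − 3.75Q = 9.8 + 6Q → Q* = 14.6872, P* = 97.9231.
For a per-unit tax t: ΔQ = t/9.75, so DWL = ½·t·(t/9.75) = t²/19.5.
At t = 29: DWL = 43.128. At t = 53.4: DWL = 146.234.
Increase = 146.234 − 43.128 = 103.11.

103.11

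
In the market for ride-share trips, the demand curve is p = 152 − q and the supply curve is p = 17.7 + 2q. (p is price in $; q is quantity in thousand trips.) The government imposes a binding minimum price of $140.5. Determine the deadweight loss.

Competitive equilibrium: 152 − q = 17.7 + 2q → q* = 44.7667, p* = 107.2333.
At the floor p = 140.5, quantity demanded = (152 − 140.5)/1 = 11.5.
Sellers' marginal cost at q' = 11.5: 17.7 + 2·11.5 = 40.7.
Δq = 44.7667 − 11.5 = 33.2667; wedge = 140.5 − 40.7 = 99.8.
Deadweight loss = ½ × 33.2667 × 99.8 = $1660.01 thousand.

$1660.01 thousand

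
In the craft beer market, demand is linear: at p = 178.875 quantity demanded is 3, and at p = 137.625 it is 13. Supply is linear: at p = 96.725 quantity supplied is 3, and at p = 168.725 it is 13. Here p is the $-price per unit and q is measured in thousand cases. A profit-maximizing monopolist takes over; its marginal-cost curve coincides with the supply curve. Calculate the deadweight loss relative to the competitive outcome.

$42.44 thousand

Demand slope = (137.625 − 178.875)/(13 − 3) = −4.125, so p = 191.25 − 4.125q.
Supply slope = (168.725 − 96.725)/(13 − 3) = 7.2, so p = 75.125 + 7.2q.
Competitive equilibrium: 191.25 − 4.125q = 75.125 + 7.2q → q* = 10.2539, p* = 148.9528.
Marginal revenue: MR = 191.25 − 8.25q. Set MR = MC: 191.25 − 8.25q = 75.125 + 7.2q → q_m = 7.5162.
Price p_m = 191.25 − 4.125·7.5162 = 160.2457; MC(q_m) = 75.125 + 7.2·7.5162 = 129.2416.
Competitive q* = 10.2539, so Δq = 2.7377; wedge = 160.2457 − 129.2416 = 31.0041.
The triangle = ½ × 2.7377 × 31.0041 = $42.44 thousand.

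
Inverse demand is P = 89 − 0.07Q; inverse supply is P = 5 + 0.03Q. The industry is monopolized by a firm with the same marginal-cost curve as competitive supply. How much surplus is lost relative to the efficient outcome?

5981.73

Competitive equilibrium: 89 − 0.07Q = 5 + 0.03Q → Q* = 840, P* = 30.2.
Marginal revenue: MR = 89 − 0.14Q. Set MR = MC: 89 − 0.14Q = 5 + 0.03Q → Q_m = 494.11765.
Price P_m = 89 − 0.07·494.11765 = 54.41176; MC(Q_m) = 5 + 0.03·494.11765 = 19.82353.
Competitive Q* = 840, so ΔQ = 345.88235; wedge = 54.41176 − 19.82353 = 34.58823.
The triangle = ½ × 345.88235 × 34.58823 = 5981.73.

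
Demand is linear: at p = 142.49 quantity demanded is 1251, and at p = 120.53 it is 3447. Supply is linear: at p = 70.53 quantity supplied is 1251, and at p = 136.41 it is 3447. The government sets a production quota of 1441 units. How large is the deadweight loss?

51777.62

Demand slope = (120.53 − 142.49)/(3447 − 1251) = −0.01, so p = 155 − 0.01q.
Supply slope = (136.41 − 70.53)/(3447 − 1251) = 0.03, so p = 33 + 0.03q.
Competitive equilibrium: 155 − 0.01q = 33 + 0.03q → q* = 3050, p* = 124.5.
At q = 1441: demand price = 155 − 0.01·1441 = 140.59; supply price = 33 + 0.03·1441 = 76.23.
Δq = 3050 − 1441 = 1609; wedge = 140.59 − 76.23 = 64.36.
DWL = ½ × 1609 × 64.36 = 51777.62.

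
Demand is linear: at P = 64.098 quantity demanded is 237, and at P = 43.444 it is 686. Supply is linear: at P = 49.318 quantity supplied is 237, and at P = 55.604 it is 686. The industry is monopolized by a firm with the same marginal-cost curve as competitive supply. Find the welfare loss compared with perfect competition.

Demand slope = (43.444 − 64.098)/(686 − 237) = −0.046, so P = 75 − 0.046Q.
Supply slope = (55.604 − 49.318)/(686 − 237) = 0.014, so P = 46 + 0.014Q.
Competitive equilibrium: 75 − 0.046Q = 46 + 0.014Q → Q* = 483.3333, P* = 52.7667.
Marginal revenue: MR = 75 − 0.092Q. Set MR = MC: 75 − 0.092Q = 46 + 0.014Q → Q_m = 273.5849.
Price P_m = 75 − 0.046·273.5849 = 62.4151; MC(Q_m) = 46 + 0.014·273.5849 = 49.8302.
Competitive Q* = 483.3333, so ΔQ = 209.7484; wedge = 62.4151 − 49.8302 = 12.5849.
DWL = ½ × 209.7484 × 12.5849 = 1319.83.

1319.83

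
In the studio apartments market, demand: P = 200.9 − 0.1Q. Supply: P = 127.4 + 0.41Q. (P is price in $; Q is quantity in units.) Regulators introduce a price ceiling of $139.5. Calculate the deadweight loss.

Competitive equilibrium: 200.9 − 0.1Q = 127.4 + 0.41Q → Q* = 144.1176, P* = 186.4882.
At the ceiling P = 139.5, quantity supplied = (139.5 − 127.4)/0.41 = 29.5122.
Willingness to pay at Q' = 29.5122: 200.9 − 0.1·29.5122 = 197.9488.
ΔQ = 144.1176 − 29.5122 = 114.6054; wedge = 197.9488 − 139.5 = 58.4488.
The triangle = ½ × 114.6054 × 58.4488 = $3349.27.

$3349.27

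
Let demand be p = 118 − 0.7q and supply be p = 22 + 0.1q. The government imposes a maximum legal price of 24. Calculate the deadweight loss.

Competitive equilibrium: 118 − 0.7q = 22 + 0.1q → q* = 120, p* = 34.
At the ceiling p = 24, quantity supplied = (24 − 22)/0.1 = 20.
Willingness to pay at q' = 20: 118 − 0.7·20 = 104.
Δq = 120 − 20 = 100; wedge = 104 − 24 = 80.
The triangle = ½ × 100 × 80 = 4000.

4000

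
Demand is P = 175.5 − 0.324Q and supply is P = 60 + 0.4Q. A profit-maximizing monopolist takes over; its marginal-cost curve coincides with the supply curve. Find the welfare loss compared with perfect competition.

Competitive equilibrium: 175.5 − 0.324Q = 60 + 0.4Q → Q* = 159.5304, P* = 123.8122.
Marginal revenue: MR = 175.5 − 0.648Q. Set MR = MC: 175.5 − 0.648Q = 60 + 0.4Q → Q_m = 110.2099.
Price P_m = 175.5 − 0.324·110.2099 = 139.792; MC(Q_m) = 60 + 0.4·110.2099 = 104.084.
Competitive Q* = 159.5304, so ΔQ = 49.3205; wedge = 139.792 − 104.084 = 35.708.
DWL = ½ × 49.3205 × 35.708 = 880.57.

880.57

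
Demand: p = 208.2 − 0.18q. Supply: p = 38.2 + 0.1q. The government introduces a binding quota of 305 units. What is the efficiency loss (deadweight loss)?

12780.64

Competitive equilibrium: 208.2 − 0.18q = 38.2 + 0.1q → q* = 607.1429, p* = 98.9143.
At q = 305: demand price = 208.2 − 0.18·305 = 153.3; supply price = 38.2 + 0.1·305 = 68.7.
Δq = 607.1429 − 305 = 302.1429; wedge = 153.3 − 68.7 = 84.6.
Welfare loss = ½ × 302.1429 × 84.6 = 12780.64.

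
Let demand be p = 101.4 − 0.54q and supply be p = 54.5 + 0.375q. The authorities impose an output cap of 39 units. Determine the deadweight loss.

68.73

Competitive equilibrium: 101.4 − 0.54q = 54.5 + 0.375q → q* = 51.2568, p* = 73.7213.
At q = 39: demand price = 101.4 − 0.54·39 = 80.34; supply price = 54.5 + 0.375·39 = 69.125.
Δq = 51.2568 − 39 = 12.2568; wedge = 80.34 − 69.125 = 11.215.
Welfare loss = ½ × 12.2568 × 11.215 = 68.73.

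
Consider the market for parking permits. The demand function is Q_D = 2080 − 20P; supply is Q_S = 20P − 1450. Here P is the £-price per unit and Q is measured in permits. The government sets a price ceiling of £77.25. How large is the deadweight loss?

In inverse form: demand P = 104 − 0.05Q, supply P = 72.5 + 0.05Q.
Competitive equilibrium: 104 − 0.05Q = 72.5 + 0.05Q → Q* = 315, P* = 88.25.
At the ceiling P = 77.25, quantity supplied = (77.25 − 72.5)/0.05 = 95.
Willingness to pay at Q' = 95: 104 − 0.05·95 = 99.25.
ΔQ = 315 − 95 = 220; wedge = 99.25 − 77.25 = 22.
Welfare loss = ½ × 220 × 22 = £2420.

£2420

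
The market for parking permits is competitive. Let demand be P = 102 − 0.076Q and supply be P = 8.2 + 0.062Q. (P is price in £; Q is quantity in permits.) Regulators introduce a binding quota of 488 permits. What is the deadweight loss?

Competitive equilibrium: 102 − 0.076Q = 8.2 + 0.062Q → Q* = 679.7101, P* = 50.342.
At Q = 488: demand price = 102 − 0.076·488 = 64.912; supply price = 8.2 + 0.062·488 = 38.456.
ΔQ = 679.7101 − 488 = 191.7101; wedge = 64.912 − 38.456 = 26.456.
Deadweight loss = ½ × 191.7101 × 26.456 = £2535.94.

£2535.94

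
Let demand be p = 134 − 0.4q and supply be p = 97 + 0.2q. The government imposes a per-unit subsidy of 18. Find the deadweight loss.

270

Competitive equilibrium: 134 − 0.4q = 97 + 0.2q → q* = 61.6667, p* = 109.3333.
The subsidy lowers effective supply by 18: p = 79 + 0.2q.
New quantity: 134 − 0.4q = 79 + 0.2q → q' = 91.6667.
Overproduction Δq = 91.6667 − 61.6667 = 30; wedge = subsidy = 18.
Welfare loss = ½ × 30 × 18 = 270.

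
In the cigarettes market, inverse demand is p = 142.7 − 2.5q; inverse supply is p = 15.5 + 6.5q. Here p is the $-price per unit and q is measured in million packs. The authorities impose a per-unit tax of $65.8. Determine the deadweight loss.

$240.54 million

Competitive equilibrium: 142.7 − 2.5q = 15.5 + 6.5q → q* = 14.1333, p* = 107.3667.
With the tax, the buyer price exceeds the seller price by 65.8: (142.7 − 2.5q) − (15.5 + 6.5q) = 65.8 → q' = 6.8222.
Δq = 14.1333 − 6.8222 = 7.3111; the wedge equals the tax, 65.8.
DWL = ½ × 7.3111 × 65.8 = $240.54 million.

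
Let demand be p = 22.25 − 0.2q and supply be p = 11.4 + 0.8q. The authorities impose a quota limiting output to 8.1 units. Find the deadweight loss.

3.78

Competitive equilibrium: 22.25 − 0.2q = 11.4 + 0.8q → q* = 10.85, p* = 20.08.
At q = 8.1: demand price = 22.25 − 0.2·8.1 = 20.63; supply price = 11.4 + 0.8·8.1 = 17.88.
Δq = 10.85 − 8.1 = 2.75; wedge = 20.63 − 17.88 = 2.75.
Deadweight loss = ½ × 2.75 × 2.75 = 3.78.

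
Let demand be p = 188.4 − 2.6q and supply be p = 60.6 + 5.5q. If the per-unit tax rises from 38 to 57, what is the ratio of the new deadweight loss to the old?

Competitive equilibrium: 188.4 − 2.6q = 60.6 + 5.5q → q* = 15.7778, p* = 147.3778.
For a per-unit tax t: Δq = t/8.1, so DWL = ½·t·(t/8.1) = t²/16.2.
At t = 38: DWL = 89.136. At t = 57: DWL = 200.556.
Ratio = (57/38)² = 2.25.

2.25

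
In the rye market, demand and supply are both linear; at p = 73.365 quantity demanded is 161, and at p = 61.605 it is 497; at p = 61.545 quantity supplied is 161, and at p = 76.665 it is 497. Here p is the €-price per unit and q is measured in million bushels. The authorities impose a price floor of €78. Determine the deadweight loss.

€3140 million

Demand slope = (61.605 − 73.365)/(497 − 161) = −0.035, so p = 79 − 0.035q.
Supply slope = (76.665 − 61.545)/(497 − 161) = 0.045, so p = 54.3 + 0.045q.
Competitive equilibrium: 79 − 0.035q = 54.3 + 0.045q → q* = 308.75, p* = 68.1938.
At the floor p = 78, quantity demanded = (79 − 78)/0.035 = 28.5714.
Sellers' marginal cost at q' = 28.5714: 54.3 + 0.045·28.5714 = 55.5857.
Δq = 308.75 − 28.5714 = 280.1786; wedge = 78 − 55.5857 = 22.4143.
The triangle = ½ × 280.1786 × 22.4143 = €3140 million.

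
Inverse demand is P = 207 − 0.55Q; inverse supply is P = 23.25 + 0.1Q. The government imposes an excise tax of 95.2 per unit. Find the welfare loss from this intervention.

Competitive equilibrium: 207 − 0.55Q = 23.25 + 0.1Q → Q* = 282.6923, P* = 51.5192.
With the tax, the buyer price exceeds the seller price by 95.2: (207 − 0.55Q) − (23.25 + 0.1Q) = 95.2 → Q' = 136.2308.
ΔQ = 282.6923 − 136.2308 = 146.4615; the wedge equals the tax, 95.2.
The triangle = ½ × 146.4615 × 95.2 = 6971.57.

6971.57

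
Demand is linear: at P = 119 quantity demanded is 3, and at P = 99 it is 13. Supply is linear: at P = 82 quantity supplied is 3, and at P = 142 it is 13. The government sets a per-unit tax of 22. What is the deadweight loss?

Demand slope = (99 − 119)/(13 − 3) = −2, so P = 125 − 2Q.
Supply slope = (142 − 82)/(13 − 3) = 6, so P = 64 + 6Q.
Competitive equilibrium: 125 − 2Q = 64 + 6Q → Q* = 7.625, P* = 109.75.
With the tax, the buyer price exceeds the seller price by 22: (125 − 2Q) − (64 + 6Q) = 22 → Q' = 4.875.
ΔQ = 7.625 − 4.875 = 2.75; the wedge equals the tax, 22.
Deadweight loss = ½ × 2.75 × 22 = 30.25.

30.25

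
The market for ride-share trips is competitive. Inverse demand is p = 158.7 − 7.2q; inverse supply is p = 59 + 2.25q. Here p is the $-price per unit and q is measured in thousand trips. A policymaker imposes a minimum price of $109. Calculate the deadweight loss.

Competitive equilibrium: 158.7 − 7.2q = 59 + 2.25q → q* = 10.5503, p* = 82.7381.
At the floor p = 109, quantity demanded = (158.7 − 109)/7.2 = 6.9028.
Sellers' marginal cost at q' = 6.9028: 59 + 2.25·6.9028 = 74.5313.
Δq = 10.5503 − 6.9028 = 3.6475; wedge = 109 − 74.5313 = 34.4687.
Welfare loss = ½ × 3.6475 × 34.4687 = $62.86 thousand.

$62.86 thousand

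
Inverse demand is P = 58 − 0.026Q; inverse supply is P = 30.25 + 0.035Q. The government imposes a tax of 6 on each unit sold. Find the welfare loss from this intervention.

Competitive equilibrium: 58 − 0.026Q = 30.25 + 0.035Q → Q* = 454.918, P* = 46.1721.
With the tax, the buyer price exceeds the seller price by 6: (58 − 0.026Q) − (30.25 + 0.035Q) = 6 → Q' = 356.5574.
ΔQ = 454.918 − 356.5574 = 98.3606; the wedge equals the tax, 6.
DWL = ½ × 98.3606 × 6 = 295.08.

295.08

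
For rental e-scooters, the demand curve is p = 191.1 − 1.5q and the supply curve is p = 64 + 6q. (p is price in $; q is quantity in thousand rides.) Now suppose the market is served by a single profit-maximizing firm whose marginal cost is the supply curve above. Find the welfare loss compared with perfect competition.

$29.92 thousand

Competitive equilibrium: 191.1 − 1.5q = 64 + 6q → q* = 16.9467, p* = 165.68.
Marginal revenue: MR = 191.1 − 3q. Set MR = MC: 191.1 − 3q = 64 + 6q → q_m = 14.1222.
Price p_m = 191.1 − 1.5·14.1222 = 169.9167; MC(q_m) = 64 + 6·14.1222 = 148.7332.
Competitive q* = 16.9467, so Δq = 2.8245; wedge = 169.9167 − 148.7332 = 21.1835.
The triangle = ½ × 2.8245 × 21.1835 = $29.92 thousand.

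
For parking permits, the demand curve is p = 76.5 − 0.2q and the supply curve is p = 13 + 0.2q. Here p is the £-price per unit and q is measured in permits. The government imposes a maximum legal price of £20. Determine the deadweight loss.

Competitive equilibrium: 76.5 − 0.2q = 13 + 0.2q → q* = 158.75, p* = 44.75.
At the ceiling p = 20, quantity supplied = (20 − 13)/0.2 = 35.
Willingness to pay at q' = 35: 76.5 − 0.2·35 = 69.5.
Δq = 158.75 − 35 = 123.75; wedge = 69.5 − 20 = 49.5.
The triangle = ½ × 123.75 × 49.5 = £3062.81.

£3062.81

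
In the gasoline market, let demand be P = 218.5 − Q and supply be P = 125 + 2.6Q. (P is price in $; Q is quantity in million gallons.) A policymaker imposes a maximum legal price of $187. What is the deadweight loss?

$8.14 million

Competitive equilibrium: 218.5 − Q = 125 + 2.6Q → Q* = 25.9722, P* = 192.5278.
At the ceiling P = 187, quantity supplied = (187 − 125)/2.6 = 23.8462.
Willingness to pay at Q' = 23.8462: 218.5 − 1·23.8462 = 194.6538.
ΔQ = 25.9722 − 23.8462 = 2.126; wedge = 194.6538 − 187 = 7.6538.
The triangle = ½ × 2.126 × 7.6538 = $8.14 million.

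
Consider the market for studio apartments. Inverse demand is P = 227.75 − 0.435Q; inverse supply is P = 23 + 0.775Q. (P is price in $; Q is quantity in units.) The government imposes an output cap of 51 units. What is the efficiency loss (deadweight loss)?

Competitive equilibrium: 227.75 − 0.435Q = 23 + 0.775Q → Q* = 169.2149, P* = 154.1415.
At Q = 51: demand price = 227.75 − 0.435·51 = 205.565; supply price = 23 + 0.775·51 = 62.525.
ΔQ = 169.2149 − 51 = 118.2149; wedge = 205.565 − 62.525 = 143.04.
DWL = ½ × 118.2149 × 143.04 = $8454.73.

$8454.73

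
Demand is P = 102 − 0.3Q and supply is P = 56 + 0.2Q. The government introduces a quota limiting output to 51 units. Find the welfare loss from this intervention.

420.25

Competitive equilibrium: 102 − 0.3Q = 56 + 0.2Q → Q* = 92, P* = 74.4.
At Q = 51: demand price = 102 − 0.3·51 = 86.7; supply price = 56 + 0.2·51 = 66.2.
ΔQ = 92 − 51 = 41; wedge = 86.7 − 66.2 = 20.5.
DWL = ½ × 41 × 20.5 = 420.25.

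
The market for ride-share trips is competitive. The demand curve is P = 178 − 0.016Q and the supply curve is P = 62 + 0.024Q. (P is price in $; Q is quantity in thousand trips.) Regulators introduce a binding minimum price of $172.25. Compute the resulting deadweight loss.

Competitive equilibrium: 178 − 0.016Q = 62 + 0.024Q → Q* = 2900, P* = 131.6.
At the floor P = 172.25, quantity demanded = (178 − 172.25)/0.016 = 359.375.
Sellers' marginal cost at Q' = 359.375: 62 + 0.024·359.375 = 70.625.
ΔQ = 2900 − 359.375 = 2540.625; wedge = 172.25 − 70.625 = 101.625.
Welfare loss = ½ × 2540.625 × 101.625 = $129095.51 thousand.

$129095.51 thousand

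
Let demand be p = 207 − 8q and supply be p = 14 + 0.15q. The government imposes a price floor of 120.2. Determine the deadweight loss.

Competitive equilibrium: 207 − 8q = 14 + 0.15q → q* = 23.681, p* = 17.5521.
At the floor p = 120.2, quantity demanded = (207 − 120.2)/8 = 10.85.
Sellers' marginal cost at q' = 10.85: 14 + 0.15·10.85 = 15.6275.
Δq = 23.681 − 10.85 = 12.831; wedge = 120.2 − 15.6275 = 104.5725.
DWL = ½ × 12.831 × 104.5725 = 670.88.

670.88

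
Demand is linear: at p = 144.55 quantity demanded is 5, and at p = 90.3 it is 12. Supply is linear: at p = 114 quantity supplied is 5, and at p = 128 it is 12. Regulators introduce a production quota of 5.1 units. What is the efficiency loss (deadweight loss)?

44.86

Demand slope = (90.3 − 144.55)/(12 − 5) = −7.75, so p = 183.3 − 7.75q.
Supply slope = (128 − 114)/(12 − 5) = 2, so p = 104 + 2q.
Competitive equilibrium: 183.3 − 7.75q = 104 + 2q → q* = 8.13333, p* = 120.26667.
At q = 5.1: demand price = 183.3 − 7.75·5.1 = 143.775; supply price = 104 + 2·5.1 = 114.2.
Δq = 8.13333 − 5.1 = 3.03333; wedge = 143.775 − 114.2 = 29.575.
Welfare loss = ½ × 3.03333 × 29.575 = 44.86.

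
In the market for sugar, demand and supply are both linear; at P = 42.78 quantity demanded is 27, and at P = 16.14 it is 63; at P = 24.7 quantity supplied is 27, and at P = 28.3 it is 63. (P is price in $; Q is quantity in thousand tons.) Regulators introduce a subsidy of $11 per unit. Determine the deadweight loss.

$72.02 thousand

Demand slope = (16.14 − 42.78)/(63 − 27) = −0.74, so P = 62.76 − 0.74Q.
Supply slope = (28.3 − 24.7)/(63 − 27) = 0.1, so P = 22 + 0.1Q.
Competitive equilibrium: 62.76 − 0.74Q = 22 + 0.1Q → Q* = 48.5238, P* = 26.8524.
The subsidy lowers effective supply by 11: P = 11 + 0.1Q.
New quantity: 62.76 − 0.74Q = 11 + 0.1Q → Q' = 61.619.
Overproduction ΔQ = 61.619 − 48.5238 = 13.0952; wedge = subsidy = 11.
DWL = ½ × 13.0952 × 11 = $72.02 thousand.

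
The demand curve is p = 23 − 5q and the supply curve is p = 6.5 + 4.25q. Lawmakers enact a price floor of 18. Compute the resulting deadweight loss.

2.84

Competitive equilibrium: 23 − 5q = 6.5 + 4.25q → q* = 1.7838, p* = 14.0811.
At the floor p = 18, quantity demanded = (23 − 18)/5 = 1.
Sellers' marginal cost at q' = 1: 6.5 + 4.25·1 = 10.75.
Δq = 1.7838 − 1 = 0.7838; wedge = 18 − 10.75 = 7.25.
DWL = ½ × 0.7838 × 7.25 = 2.84.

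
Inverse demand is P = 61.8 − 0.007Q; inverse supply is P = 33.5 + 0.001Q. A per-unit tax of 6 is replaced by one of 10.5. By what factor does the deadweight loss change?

Competitive equilibrium: 61.8 − 0.007Q = 33.5 + 0.001Q → Q* = 3537.5, P* = 37.0375.
For a per-unit tax t: ΔQ = t/0.008, so DWL = ½·t·(t/0.008) = t²/0.016.
At t = 6: DWL = 2250. At t = 10.5: DWL = 6890.625.
Ratio = (10.5/6)² = 3.0625.

3.0625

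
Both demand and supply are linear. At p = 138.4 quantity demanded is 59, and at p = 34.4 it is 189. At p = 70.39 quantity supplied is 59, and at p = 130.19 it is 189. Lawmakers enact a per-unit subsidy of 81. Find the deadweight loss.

Demand slope = (34.4 − 138.4)/(189 − 59) = −0.8, so p = 185.6 − 0.8q.
Supply slope = (130.19 − 70.39)/(189 − 59) = 0.46, so p = 43.25 + 0.46q.
Competitive equilibrium: 185.6 − 0.8q = 43.25 + 0.46q → q* = 112.9762, p* = 95.219.
The subsidy lowers effective supply by 81: p = 0.46q − 37.75.
New quantity: 185.6 − 0.8q = 0.46q − 37.75 → q' = 177.2619.
Overproduction Δq = 177.2619 − 112.9762 = 64.2857; wedge = subsidy = 81.
DWL = ½ × 64.2857 × 81 = 2603.57.

2603.57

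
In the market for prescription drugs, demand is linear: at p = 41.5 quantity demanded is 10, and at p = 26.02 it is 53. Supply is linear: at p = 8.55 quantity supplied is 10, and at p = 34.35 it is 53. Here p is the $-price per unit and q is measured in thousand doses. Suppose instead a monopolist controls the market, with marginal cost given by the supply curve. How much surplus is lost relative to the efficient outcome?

Demand slope = (26.02 − 41.5)/(53 − 10) = −0.36, so p = 45.1 − 0.36q.
Supply slope = (34.35 − 8.55)/(53 − 10) = 0.6, so p = 2.55 + 0.6q.
Competitive equilibrium: 45.1 − 0.36q = 2.55 + 0.6q → q* = 44.3229, p* = 29.1438.
Marginal revenue: MR = 45.1 − 0.72q. Set MR = MC: 45.1 − 0.72q = 2.55 + 0.6q → q_m = 32.2348.
Price p_m = 45.1 − 0.36·32.2348 = 33.4955; MC(q_m) = 2.55 + 0.6·32.2348 = 21.8909.
Competitive q* = 44.3229, so Δq = 12.0881; wedge = 33.4955 − 21.8909 = 11.6046.
Deadweight loss = ½ × 12.0881 × 11.6046 = $70.14 thousand.

$70.14 thousand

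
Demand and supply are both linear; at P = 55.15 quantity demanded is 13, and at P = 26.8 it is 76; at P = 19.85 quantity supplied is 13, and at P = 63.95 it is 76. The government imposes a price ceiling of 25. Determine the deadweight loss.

313.19

Demand slope = (26.8 − 55.15)/(76 − 13) = −0.45, so P = 61 − 0.45Q.
Supply slope = (63.95 − 19.85)/(76 − 13) = 0.7, so P = 10.75 + 0.7Q.
Competitive equilibrium: 61 − 0.45Q = 10.75 + 0.7Q → Q* = 43.69565, P* = 41.33696.
At the ceiling P = 25, quantity supplied = (25 − 10.75)/0.7 = 20.35714.
Willingness to pay at Q' = 20.35714: 61 − 0.45·20.35714 = 51.83929.
ΔQ = 43.69565 − 20.35714 = 23.33851; wedge = 51.83929 − 25 = 26.83929.
Deadweight loss = ½ × 23.33851 × 26.83929 = 313.19.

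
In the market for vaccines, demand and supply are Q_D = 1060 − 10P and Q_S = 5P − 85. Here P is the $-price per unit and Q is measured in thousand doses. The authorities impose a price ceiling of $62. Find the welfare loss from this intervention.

In inverse form: demand P = 106 − 0.1Q, supply P = 17 + 0.2Q.
Competitive equilibrium: 106 − 0.1Q = 17 + 0.2Q → Q* = 296.6667, P* = 76.3333.
At the ceiling P = 62, quantity supplied = (62 − 17)/0.2 = 225.
Willingness to pay at Q' = 225: 106 − 0.1·225 = 83.5.
ΔQ = 296.6667 − 225 = 71.6667; wedge = 83.5 − 62 = 21.5.
The triangle = ½ × 71.6667 × 21.5 = $770.42 thousand.

$770.42 thousand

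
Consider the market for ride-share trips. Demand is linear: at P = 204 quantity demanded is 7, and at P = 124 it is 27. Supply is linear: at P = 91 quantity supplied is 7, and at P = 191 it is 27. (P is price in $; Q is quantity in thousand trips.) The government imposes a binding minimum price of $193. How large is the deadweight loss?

Demand slope = (124 − 204)/(27 − 7) = −4, so P = 232 − 4Q.
Supply slope = (191 − 91)/(27 − 7) = 5, so P = 56 + 5Q.
Competitive equilibrium: 232 − 4Q = 56 + 5Q → Q* = 19.5556, P* = 153.7778.
At the floor P = 193, quantity demanded = (232 − 193)/4 = 9.75.
Sellers' marginal cost at Q' = 9.75: 56 + 5·9.75 = 104.75.
ΔQ = 19.5556 − 9.75 = 9.8056; wedge = 193 − 104.75 = 88.25.
Welfare loss = ½ × 9.8056 × 88.25 = $432.67 thousand.

$432.67 thousand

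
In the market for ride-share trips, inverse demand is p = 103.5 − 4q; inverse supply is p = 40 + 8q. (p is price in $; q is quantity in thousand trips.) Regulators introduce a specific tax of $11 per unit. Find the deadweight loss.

$5.04 thousand

Competitive equilibrium: 103.5 − 4q = 40 + 8q → q* = 5.2917, p* = 82.3333.
With the tax, the buyer price exceeds the seller price by 11: (103.5 − 4q) − (40 + 8q) = 11 → q' = 4.375.
Δq = 5.2917 − 4.375 = 0.9167; the wedge equals the tax, 11.
The triangle = ½ × 0.9167 × 11 = $5.04 thousand.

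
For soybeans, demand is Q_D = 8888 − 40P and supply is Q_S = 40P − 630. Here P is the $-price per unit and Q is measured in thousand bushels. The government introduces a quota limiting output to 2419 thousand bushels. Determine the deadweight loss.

$73102.50 thousand

In inverse form: demand P = 222.2 − 0.025Q, supply P = 15.75 + 0.025Q.
Competitive equilibrium: 222.2 − 0.025Q = 15.75 + 0.025Q → Q* = 4129, P* = 118.975.
At Q = 2419: demand price = 222.2 − 0.025·2419 = 161.725; supply price = 15.75 + 0.025·2419 = 76.225.
ΔQ = 4129 − 2419 = 1710; wedge = 161.725 − 76.225 = 85.5.
Welfare loss = ½ × 1710 × 85.5 = $73102.50 thousand.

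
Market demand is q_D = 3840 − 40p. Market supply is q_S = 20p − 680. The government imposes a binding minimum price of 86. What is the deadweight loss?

6826.67

In inverse form: demand p = 96 − 0.025q, supply p = 34 + 0.05q.
Competitive equilibrium: 96 − 0.025q = 34 + 0.05q → q* = 826.6667, p* = 75.3333.
At the floor p = 86, quantity demanded = (96 − 86)/0.025 = 400.
Sellers' marginal cost at q' = 400: 34 + 0.05·400 = 54.
Δq = 826.6667 − 400 = 426.6667; wedge = 86 − 54 = 32.
DWL = ½ × 426.6667 × 32 = 6826.67.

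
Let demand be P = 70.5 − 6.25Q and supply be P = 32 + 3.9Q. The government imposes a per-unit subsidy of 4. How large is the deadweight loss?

0.79

Competitive equilibrium: 70.5 − 6.25Q = 32 + 3.9Q → Q* = 3.7931, P* = 46.7931.
The subsidy lowers effective supply by 4: P = 28 + 3.9Q.
New quantity: 70.5 − 6.25Q = 28 + 3.9Q → Q' = 4.1872.
Overproduction ΔQ = 4.1872 − 3.7931 = 0.3941; wedge = subsidy = 4.
The triangle = ½ × 0.3941 × 4 = 0.79.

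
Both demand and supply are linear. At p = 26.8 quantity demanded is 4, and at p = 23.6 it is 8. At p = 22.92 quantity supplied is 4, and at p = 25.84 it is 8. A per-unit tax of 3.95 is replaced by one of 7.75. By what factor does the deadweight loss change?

Demand slope = (23.6 − 26.8)/(8 − 4) = −0.8, so p = 30 − 0.8q.
Supply slope = (25.84 − 22.92)/(8 − 4) = 0.73, so p = 20 + 0.73q.
Competitive equilibrium: 30 − 0.8q = 20 + 0.73q → q* = 6.5359, p* = 24.7712.
For a per-unit tax t: Δq = t/1.53, so DWL = ½·t·(t/1.53) = t²/3.06.
At t = 3.95: DWL = 5.099. At t = 7.75: DWL = 19.628.
Ratio = (7.75/3.95)² = 3.850.

3.850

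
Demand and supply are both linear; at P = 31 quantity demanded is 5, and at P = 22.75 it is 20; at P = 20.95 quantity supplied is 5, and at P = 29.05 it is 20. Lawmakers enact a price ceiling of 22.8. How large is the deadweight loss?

Demand slope = (22.75 − 31)/(20 − 5) = −0.55, so P = 33.75 − 0.55Q.
Supply slope = (29.05 − 20.95)/(20 − 5) = 0.54, so P = 18.25 + 0.54Q.
Competitive equilibrium: 33.75 − 0.55Q = 18.25 + 0.54Q → Q* = 14.2202, P* = 25.9289.
At the ceiling P = 22.8, quantity supplied = (22.8 − 18.25)/0.54 = 8.4259.
Willingness to pay at Q' = 8.4259: 33.75 − 0.55·8.4259 = 29.1158.
ΔQ = 14.2202 − 8.4259 = 5.7943; wedge = 29.1158 − 22.8 = 6.3158.
The triangle = ½ × 5.7943 × 6.3158 = 18.30.

18.30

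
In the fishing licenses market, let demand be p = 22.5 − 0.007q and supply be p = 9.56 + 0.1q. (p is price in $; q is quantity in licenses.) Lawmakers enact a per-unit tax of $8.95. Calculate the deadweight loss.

Competitive equilibrium: 22.5 − 0.007q = 9.56 + 0.1q → q* = 120.9346, p* = 21.6535.
With the tax, the buyer price exceeds the seller price by 8.95: (22.5 − 0.007q) − (9.56 + 0.1q) = 8.95 → q' = 37.2897.
Δq = 120.9346 − 37.2897 = 83.6449; the wedge equals the tax, 8.95.
The triangle = ½ × 83.6449 × 8.95 = $374.31.

$374.31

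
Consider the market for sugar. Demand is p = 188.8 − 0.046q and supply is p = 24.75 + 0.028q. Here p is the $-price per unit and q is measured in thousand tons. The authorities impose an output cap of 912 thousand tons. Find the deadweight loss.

$63001.49 thousand

Competitive equilibrium: 188.8 − 0.046q = 24.75 + 0.028q → q* = 2216.8919, p* = 86.823.
At q = 912: demand price = 188.8 − 0.046·912 = 146.848; supply price = 24.75 + 0.028·912 = 50.286.
Δq = 2216.8919 − 912 = 1304.8919; wedge = 146.848 − 50.286 = 96.562.
DWL = ½ × 1304.8919 × 96.562 = $63001.49 thousand.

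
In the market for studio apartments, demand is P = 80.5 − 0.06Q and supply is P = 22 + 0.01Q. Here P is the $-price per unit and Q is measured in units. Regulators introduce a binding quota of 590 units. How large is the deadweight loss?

Competitive equilibrium: 80.5 − 0.06Q = 22 + 0.01Q → Q* = 835.7143, P* = 30.3571.
At Q = 590: demand price = 80.5 − 0.06·590 = 45.1; supply price = 22 + 0.01·590 = 27.9.
ΔQ = 835.7143 − 590 = 245.7143; wedge = 45.1 − 27.9 = 17.2.
The triangle = ½ × 245.7143 × 17.2 = $2113.14.

$2113.14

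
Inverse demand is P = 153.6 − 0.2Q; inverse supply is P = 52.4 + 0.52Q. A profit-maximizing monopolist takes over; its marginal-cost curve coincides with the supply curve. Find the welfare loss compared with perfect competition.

336.11

Competitive equilibrium: 153.6 − 0.2Q = 52.4 + 0.52Q → Q* = 140.5556, P* = 125.4889.
Marginal revenue: MR = 153.6 − 0.4Q. Set MR = MC: 153.6 − 0.4Q = 52.4 + 0.52Q → Q_m = 110.
Price P_m = 153.6 − 0.2·110 = 131.6; MC(Q_m) = 52.4 + 0.52·110 = 109.6.
Competitive Q* = 140.5556, so ΔQ = 30.5556; wedge = 131.6 − 109.6 = 22.
DWL = ½ × 30.5556 × 22 = 336.11.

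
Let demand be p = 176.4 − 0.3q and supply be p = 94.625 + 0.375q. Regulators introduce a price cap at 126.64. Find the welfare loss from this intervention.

Competitive equilibrium: 176.4 − 0.3q = 94.625 + 0.375q → q* = 121.14815, p* = 140.05556.
At the ceiling p = 126.64, quantity supplied = (126.64 − 94.625)/0.375 = 85.37333.
Willingness to pay at q' = 85.37333: 176.4 − 0.3·85.37333 = 150.788.
Δq = 121.14815 − 85.37333 = 35.77482; wedge = 150.788 − 126.64 = 24.148.
DWL = ½ × 35.77482 × 24.148 = 431.95.

431.95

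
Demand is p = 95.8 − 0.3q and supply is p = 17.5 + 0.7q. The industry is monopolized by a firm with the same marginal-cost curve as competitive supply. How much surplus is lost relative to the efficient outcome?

163.25

Competitive equilibrium: 95.8 − 0.3q = 17.5 + 0.7q → q* = 78.3, p* = 72.31.
Marginal revenue: MR = 95.8 − 0.6q. Set MR = MC: 95.8 − 0.6q = 17.5 + 0.7q → q_m = 60.2308.
Price p_m = 95.8 − 0.3·60.2308 = 77.7308; MC(q_m) = 17.5 + 0.7·60.2308 = 59.6616.
Competitive q* = 78.3, so Δq = 18.0692; wedge = 77.7308 − 59.6616 = 18.0692.
The triangle = ½ × 18.0692 × 18.0692 = 163.25.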